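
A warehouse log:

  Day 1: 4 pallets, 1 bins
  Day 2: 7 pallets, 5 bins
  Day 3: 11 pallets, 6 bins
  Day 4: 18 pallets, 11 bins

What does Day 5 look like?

29 pallets, 17 bins

Pallets — each term is the sum of the two before it: 4, 7, 11, 18 → 29.
Bins: 1, 5, 6, 11 → 17 (each term is the sum of the two before it).
Putting it together: 29 pallets, 17 bins.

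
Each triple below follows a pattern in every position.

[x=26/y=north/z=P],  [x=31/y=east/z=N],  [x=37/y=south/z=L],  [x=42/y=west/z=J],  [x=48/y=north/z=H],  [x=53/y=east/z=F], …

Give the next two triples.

[x=59/y=south/z=D], [x=64/y=west/z=B]

X: alternating steps +5, +6, +5, +6, …, so 26, 31, 37, 42, 48, 53 → 59 → 64.
Y: repeats north → east → south → west; north, east, south, west, north, east → south → west.
Z: P, N, L, J, H, F → D → B (letters move back 2 places in the alphabet).
So the next two triples are [x=59/y=south/z=D] and [x=64/y=west/z=B].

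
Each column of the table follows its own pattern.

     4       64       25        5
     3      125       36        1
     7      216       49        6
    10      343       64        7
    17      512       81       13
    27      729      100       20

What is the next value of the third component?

Third component: 25, 36, 49, 64, 81, 100 → 121 (perfect squares: 5², 6², 7², …).

121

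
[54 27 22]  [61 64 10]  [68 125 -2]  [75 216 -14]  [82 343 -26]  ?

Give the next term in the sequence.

First coordinate goes 54, 61, 68, 75, 82 → 89 (+7 each step).
Second coordinate — perfect cubes: 3³, 4³, 5³, …: 27, 64, 125, 216, 343 → 512.
Third coordinate — −12 each step: 22, 10, -2, -14, -26 → -38.
Putting it together: [89 512 -38].

[89 512 -38]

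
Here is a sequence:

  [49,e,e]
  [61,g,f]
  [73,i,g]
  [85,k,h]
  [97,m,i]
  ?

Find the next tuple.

[109,o,j]

For the first part, +12 each step: 49, 61, 73, 85, 97 → 109.
First letter goes e, g, i, k, m → o (letters move forward 2 places in the alphabet).
Second letter — letters move forward 1 place in the alphabet: e, f, g, h, i → j.
Putting it together: [109,o,j].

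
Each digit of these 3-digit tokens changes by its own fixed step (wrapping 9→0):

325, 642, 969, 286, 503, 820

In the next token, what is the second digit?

4

Second digit goes 2, 4, 6, 8, 0, 2 → 4 (+2 each step, mod 10).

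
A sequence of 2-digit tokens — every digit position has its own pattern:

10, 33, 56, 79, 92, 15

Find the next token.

First digit: 1, 3, 5, 7, 9, 1 → 3 (+2 each step, mod 10).
Second digit: +3 each step, mod 10; 0, 3, 6, 9, 2, 5 → 8.
So the next token is 38.

38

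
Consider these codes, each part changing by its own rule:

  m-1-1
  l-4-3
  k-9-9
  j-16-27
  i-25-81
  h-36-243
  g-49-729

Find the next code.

f-64-2187

For the letter, letters move back 1 place in the alphabet: m, l, k, j, i, h, g → f.
Second component: perfect squares: 1², 2², 3², …; 1, 4, 9, 16, 25, 36, 49 → 64.
Third component: 1, 3, 9, 27, 81, 243, 729 → 2187 (×3 each step).
Combining the parts gives f-64-2187.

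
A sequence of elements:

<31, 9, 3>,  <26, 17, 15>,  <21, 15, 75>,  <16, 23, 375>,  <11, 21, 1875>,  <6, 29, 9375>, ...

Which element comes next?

First slot: −5 each step; 31, 26, 21, 16, 11, 6 → 1.
Second slot goes 9, 17, 15, 23, 21, 29 → 27 (alternating steps +8, −2, +8, −2, …).
Third slot goes 3, 15, 75, 375, 1875, 9375 → 46875 (×5 each step).
So the next element is <1, 27, 46875>.

<1, 27, 46875>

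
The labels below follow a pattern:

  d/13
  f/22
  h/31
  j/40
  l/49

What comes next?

Letter goes d, f, h, j, l → n (letters move forward 2 places in the alphabet).
Second component: 13, 22, 31, 40, 49 → 58 (+9 each step).
Putting it together: n/58.

n/58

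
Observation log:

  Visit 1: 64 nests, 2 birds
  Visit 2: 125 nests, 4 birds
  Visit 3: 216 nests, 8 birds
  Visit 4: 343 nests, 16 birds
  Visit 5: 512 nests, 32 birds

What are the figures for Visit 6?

729 nests, 64 birds

Nests goes 64, 125, 216, 343, 512 → 729 (perfect cubes: 4³, 5³, 6³, …).
Birds: ×2 each step, so 2, 4, 8, 16, 32 → 64.
So the next record is 729 nests, 64 birds.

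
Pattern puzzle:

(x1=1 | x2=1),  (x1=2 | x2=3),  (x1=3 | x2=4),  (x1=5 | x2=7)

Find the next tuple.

(x1=8 | x2=11)

X1 goes 1, 2, 3, 5 → 8 (each term is the sum of the two before it).
X2 goes 1, 3, 4, 7 → 11 (each term is the sum of the two before it).
Putting it together: (x1=8 | x2=11).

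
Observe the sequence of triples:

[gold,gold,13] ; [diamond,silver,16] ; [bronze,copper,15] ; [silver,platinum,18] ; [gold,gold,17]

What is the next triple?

[diamond,silver,20]

Rank: repeats gold → diamond → bronze → silver; gold, diamond, bronze, silver, gold → diamond.
Metal: gold, silver, copper, platinum, gold → silver (repeats gold → silver → copper → platinum).
Third component: alternating steps +3, −1, +3, −1, …; 13, 16, 15, 18, 17 → 20.
So the next triple is [diamond,silver,20].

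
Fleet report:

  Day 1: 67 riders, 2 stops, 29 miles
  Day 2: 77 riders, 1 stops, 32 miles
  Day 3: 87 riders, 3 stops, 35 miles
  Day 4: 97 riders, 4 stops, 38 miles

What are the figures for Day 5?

107 riders, 7 stops, 41 miles

Riders: +10 each step, so 67, 77, 87, 97 → 107.
Stops: each term is the sum of the two before it, so 2, 1, 3, 4 → 7.
Miles goes 29, 32, 35, 38 → 41 (+3 each step).
Combining the parts gives 107 riders, 7 stops, 41 miles.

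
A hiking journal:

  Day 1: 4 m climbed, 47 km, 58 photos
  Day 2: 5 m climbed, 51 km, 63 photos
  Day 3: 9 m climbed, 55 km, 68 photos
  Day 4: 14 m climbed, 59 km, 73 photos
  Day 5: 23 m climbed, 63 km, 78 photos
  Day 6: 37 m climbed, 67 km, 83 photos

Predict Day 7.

M climbed goes 4, 5, 9, 14, 23, 37 → 60 (each term is the sum of the two before it).
Km goes 47, 51, 55, 59, 63, 67 → 71 (+4 each step).
Photos: 58, 63, 68, 73, 78, 83 → 88 (+5 each step).
Combining the parts gives 60 m climbed, 71 km, 88 photos.

60 m climbed, 71 km, 88 photos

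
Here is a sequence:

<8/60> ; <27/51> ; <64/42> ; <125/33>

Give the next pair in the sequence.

For the first value, perfect cubes: 2³, 3³, 4³, …: 8, 27, 64, 125 → 216.
Second value goes 60, 51, 42, 33 → 24 (−9 each step).
Combining the parts gives <216/24>.

<216/24>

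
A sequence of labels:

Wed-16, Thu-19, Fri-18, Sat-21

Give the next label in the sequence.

Sun-20

Day goes Wed, Thu, Fri, Sat → Sun (runs through the weekdays Mon→Sun).
Second component: alternating steps +3, −1, +3, −1, …; 16, 19, 18, 21 → 20.
Combining the parts gives Sun-20.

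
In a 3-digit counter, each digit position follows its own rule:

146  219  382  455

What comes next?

528

First digit: +1 each step, mod 10, so 1, 2, 3, 4 → 5.
Second digit goes 4, 1, 8, 5 → 2 (−3 each step, mod 10).
Third digit: 6, 9, 2, 5 → 8 (+3 each step, mod 10).
Putting it together: 528.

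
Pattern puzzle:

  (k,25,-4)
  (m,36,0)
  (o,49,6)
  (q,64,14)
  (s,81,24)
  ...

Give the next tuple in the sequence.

Letter — letters move forward 2 places in the alphabet: k, m, o, q, s → u.
For the second part, perfect squares: 5², 6², 7², …: 25, 36, 49, 64, 81 → 100.
For the third part, differences are 4, 6, 8, … (increasing by 2 each time): -4, 0, 6, 14, 24 → 36.
So the next tuple is (u,100,36).

(u,100,36)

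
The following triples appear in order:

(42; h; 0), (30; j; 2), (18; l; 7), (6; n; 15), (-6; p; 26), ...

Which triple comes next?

(-18; r; 40)

For the first value, −12 each step: 42, 30, 18, 6, -6 → -18.
Letter: h, j, l, n, p → r (letters move forward 2 places in the alphabet).
Third value — differences are 2, 5, 8, … (increasing by 3 each time): 0, 2, 7, 15, 26 → 40.
So the next triple is (-18; r; 40).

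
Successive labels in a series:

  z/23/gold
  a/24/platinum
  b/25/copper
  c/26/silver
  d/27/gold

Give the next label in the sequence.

e/28/platinum

Letter: letters move forward 1 place in the alphabet, wrapping Z→A, so z, a, b, c, d → e.
Second component — +1 each step: 23, 24, 25, 26, 27 → 28.
Metal: repeats gold → platinum → copper → silver, so gold, platinum, copper, silver, gold → platinum.
Putting it together: e/28/platinum.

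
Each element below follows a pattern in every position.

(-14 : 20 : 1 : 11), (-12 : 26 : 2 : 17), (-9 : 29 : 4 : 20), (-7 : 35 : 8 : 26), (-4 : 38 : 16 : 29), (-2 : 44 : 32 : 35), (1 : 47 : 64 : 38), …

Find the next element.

First part: -14, -12, -9, -7, -4, -2, 1 → 3 (alternating steps +2, +3, +2, +3, …).
Second part: alternating steps +6, +3, +6, +3, …; 20, 26, 29, 35, 38, 44, 47 → 53.
Third part: ×2 each step, so 1, 2, 4, 8, 16, 32, 64 → 128.
Fourth part: always 9 less than the second part; 11, 17, 20, 26, 29, 35, 38 → 44.
So the next element is (3 : 53 : 128 : 44).

(3 : 53 : 128 : 44)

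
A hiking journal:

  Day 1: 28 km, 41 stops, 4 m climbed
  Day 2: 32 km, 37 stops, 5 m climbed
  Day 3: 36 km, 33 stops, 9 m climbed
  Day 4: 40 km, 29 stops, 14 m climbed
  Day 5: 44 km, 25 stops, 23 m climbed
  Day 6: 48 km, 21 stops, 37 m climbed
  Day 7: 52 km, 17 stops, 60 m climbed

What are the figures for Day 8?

Km: +4 each step; 28, 32, 36, 40, 44, 48, 52 → 56.
For the stops, −4 each step: 41, 37, 33, 29, 25, 21, 17 → 13.
For the m climbed, each term is the sum of the two before it: 4, 5, 9, 14, 23, 37, 60 → 97.
Putting it together: 56 km, 13 stops, 97 m climbed.

56 km, 13 stops, 97 m climbed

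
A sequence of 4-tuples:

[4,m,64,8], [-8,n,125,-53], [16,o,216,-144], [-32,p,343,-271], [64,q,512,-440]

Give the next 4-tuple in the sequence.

First value: 4, -8, 16, -32, 64 → -128 (×(-2) each step).
Letter goes m, n, o, p, q → r (letters move forward 1 place in the alphabet).
Third value: perfect cubes: 4³, 5³, 6³, …, so 64, 125, 216, 343, 512 → 729.
Fourth value: together with the third value always sums to 72; 8, -53, -144, -271, -440 → -657.
Combining the parts gives [-128,r,729,-657].

[-128,r,729,-657]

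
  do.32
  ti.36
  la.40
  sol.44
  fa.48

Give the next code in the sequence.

mi.52

Note: runs backward through the solfège scale do→ti; do, ti, la, sol, fa → mi.
Second component: +4 each step, so 32, 36, 40, 44, 48 → 52.
Combining the parts gives mi.52.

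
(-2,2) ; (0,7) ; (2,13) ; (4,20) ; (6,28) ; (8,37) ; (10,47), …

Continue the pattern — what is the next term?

(12,58)

First value: -2, 0, 2, 4, 6, 8, 10 → 12 (+2 each step).
Second value — differences are 5, 6, 7, … (increasing by 1 each time): 2, 7, 13, 20, 28, 37, 47 → 58.
Putting it together: (12,58).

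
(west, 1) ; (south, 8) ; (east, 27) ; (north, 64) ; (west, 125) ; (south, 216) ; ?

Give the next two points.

For the direction, repeats west → south → east → north: west, south, east, north, west, south → east → north.
Second value: perfect cubes: 1³, 2³, 3³, …, so 1, 8, 27, 64, 125, 216 → 343 → 512.
Putting the parts together: (east, 343) and then (north, 512).

(east, 343), (north, 512)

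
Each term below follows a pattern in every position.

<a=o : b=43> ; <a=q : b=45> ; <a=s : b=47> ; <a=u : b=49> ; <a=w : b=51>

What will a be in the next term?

y

A goes o, q, s, u, w → y (letters move forward 2 places in the alphabet).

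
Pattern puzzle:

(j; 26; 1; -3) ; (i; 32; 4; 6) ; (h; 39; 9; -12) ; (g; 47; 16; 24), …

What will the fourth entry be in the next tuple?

-48

Fourth entry: ×(-2) each step, so -3, 6, -12, 24 → -48.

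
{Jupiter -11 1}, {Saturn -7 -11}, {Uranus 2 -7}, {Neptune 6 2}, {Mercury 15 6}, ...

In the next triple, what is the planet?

Planet — runs through the planets Mercury→Neptune: Jupiter, Saturn, Uranus, Neptune, Mercury → Venus.

Venus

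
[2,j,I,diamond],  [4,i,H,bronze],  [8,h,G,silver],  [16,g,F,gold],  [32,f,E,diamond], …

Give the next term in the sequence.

[64,e,D,bronze]

First value: 2, 4, 8, 16, 32 → 64 (×2 each step).
First letter: j, i, h, g, f → e (letters move back 1 place in the alphabet).
Second letter: letters move back 1 place in the alphabet, so I, H, G, F, E → D.
Rank: diamond, bronze, silver, gold, diamond → bronze (repeats diamond → bronze → silver → gold).
Putting it together: [64,e,D,bronze].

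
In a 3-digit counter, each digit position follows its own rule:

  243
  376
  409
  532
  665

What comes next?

For the first digit, +1 each step, mod 10: 2, 3, 4, 5, 6 → 7.
For the second digit, +3 each step, mod 10: 4, 7, 0, 3, 6 → 9.
Third digit: +3 each step, mod 10; 3, 6, 9, 2, 5 → 8.
Putting it together: 798.

798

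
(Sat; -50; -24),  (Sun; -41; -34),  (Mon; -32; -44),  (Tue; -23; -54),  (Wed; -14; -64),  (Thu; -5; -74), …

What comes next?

Day — runs through the weekdays Mon→Sun: Sat, Sun, Mon, Tue, Wed, Thu → Fri.
Second part: -50, -41, -32, -23, -14, -5 → 4 (+9 each step).
Third part goes -24, -34, -44, -54, -64, -74 → -84 (−10 each step).
Combining the parts gives (Fri; 4; -84).

(Fri; 4; -84)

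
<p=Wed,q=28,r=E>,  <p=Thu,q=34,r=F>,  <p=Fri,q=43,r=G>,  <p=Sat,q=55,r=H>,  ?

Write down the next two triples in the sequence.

P — runs through the weekdays Mon→Sun: Wed, Thu, Fri, Sat → Sun → Mon.
Q: differences are 6, 9, 12, … (increasing by 3 each time); 28, 34, 43, 55 → 70 → 88.
R — letters move forward 1 place in the alphabet: E, F, G, H → I → J.
So the next two triples are <p=Sun,q=70,r=I> and <p=Mon,q=88,r=J>.

<p=Sun,q=70,r=I>, <p=Mon,q=88,r=J>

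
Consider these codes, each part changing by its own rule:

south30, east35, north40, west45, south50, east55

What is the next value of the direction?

Direction — repeats south → east → north → west: south, east, north, west, south, east → north.

north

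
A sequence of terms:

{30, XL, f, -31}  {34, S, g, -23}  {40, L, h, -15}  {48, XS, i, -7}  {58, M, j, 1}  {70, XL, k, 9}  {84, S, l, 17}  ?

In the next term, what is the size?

First component goes 30, 34, 40, 48, 58, 70, 84 → 100 (differences are 4, 6, 8, … (increasing by 2 each time)).
Size: repeats XL → S → L → XS → M, so XL, S, L, XS, M, XL, S → L.
Letter goes f, g, h, i, j, k, l → m (letters move forward 1 place in the alphabet).
Fourth component: -31, -23, -15, -7, 1, 9, 17 → 25 (+8 each step).

L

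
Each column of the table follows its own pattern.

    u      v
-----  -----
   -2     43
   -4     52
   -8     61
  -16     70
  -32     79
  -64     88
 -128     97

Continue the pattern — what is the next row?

-256  106

Column u: ×2 each step, so -2, -4, -8, -16, -32, -64, -128 → -256.
Column v: +9 each step; 43, 52, 61, 70, 79, 88, 97 → 106.
So the next row is -256  106.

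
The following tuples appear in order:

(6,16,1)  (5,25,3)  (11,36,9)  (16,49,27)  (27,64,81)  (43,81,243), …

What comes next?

First entry — each term is the sum of the two before it: 6, 5, 11, 16, 27, 43 → 70.
For the second entry, perfect squares: 4², 5², 6², …: 16, 25, 36, 49, 64, 81 → 100.
Third entry — ×3 each step: 1, 3, 9, 27, 81, 243 → 729.
So the next tuple is (70,100,729).

(70,100,729)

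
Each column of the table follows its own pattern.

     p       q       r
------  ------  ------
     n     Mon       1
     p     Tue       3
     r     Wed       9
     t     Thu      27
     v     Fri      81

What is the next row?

x  Sat  243

Column p: letters move forward 2 places in the alphabet, so n, p, r, t, v → x.
Column q: runs through the weekdays Mon→Sun, so Mon, Tue, Wed, Thu, Fri → Sat.
For the column r, ×3 each step: 1, 3, 9, 27, 81 → 243.
Combining the parts gives x  Sat  243.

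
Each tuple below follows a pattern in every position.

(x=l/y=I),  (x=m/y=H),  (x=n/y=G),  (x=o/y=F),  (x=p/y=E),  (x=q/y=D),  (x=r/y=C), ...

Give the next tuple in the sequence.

X goes l, m, n, o, p, q, r → s (letters move forward 1 place in the alphabet).
Y goes I, H, G, F, E, D, C → B (letters move back 1 place in the alphabet).
Combining the parts gives (x=s/y=B).

(x=s/y=B)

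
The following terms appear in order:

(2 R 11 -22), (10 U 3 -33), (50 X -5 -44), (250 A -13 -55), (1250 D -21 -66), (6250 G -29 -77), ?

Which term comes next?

(31250 J -37 -88)

First part: ×5 each step; 2, 10, 50, 250, 1250, 6250 → 31250.
For the letter, letters move forward 3 places in the alphabet, wrapping Z→A: R, U, X, A, D, G → J.
Third part goes 11, 3, -5, -13, -21, -29 → -37 (−8 each step).
Fourth part goes -22, -33, -44, -55, -66, -77 → -88 (−11 each step).
So the next term is (31250 J -37 -88).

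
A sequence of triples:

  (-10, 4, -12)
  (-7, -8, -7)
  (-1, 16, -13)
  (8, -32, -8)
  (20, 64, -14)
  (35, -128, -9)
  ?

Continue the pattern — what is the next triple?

For the first coordinate, differences are 3, 6, 9, … (increasing by 3 each time): -10, -7, -1, 8, 20, 35 → 53.
Second coordinate goes 4, -8, 16, -32, 64, -128 → 256 (×(-2) each step).
For the third coordinate, alternating steps +5, −6, +5, −6, …: -12, -7, -13, -8, -14, -9 → -15.
Combining the parts gives (53, 256, -15).

(53, 256, -15)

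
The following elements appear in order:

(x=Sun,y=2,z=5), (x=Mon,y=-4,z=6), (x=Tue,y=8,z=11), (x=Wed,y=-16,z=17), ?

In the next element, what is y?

32

X: runs through the weekdays Mon→Sun, so Sun, Mon, Tue, Wed → Thu.
Y: ×(-2) each step; 2, -4, 8, -16 → 32.
Z: 5, 6, 11, 17 → 28 (each term is the sum of the two before it).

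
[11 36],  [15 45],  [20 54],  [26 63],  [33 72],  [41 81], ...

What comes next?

[50 90]

First coordinate: differences are 4, 5, 6, … (increasing by 1 each time); 11, 15, 20, 26, 33, 41 → 50.
Second coordinate: 36, 45, 54, 63, 72, 81 → 90 (+9 each step).
Combining the parts gives [50 90].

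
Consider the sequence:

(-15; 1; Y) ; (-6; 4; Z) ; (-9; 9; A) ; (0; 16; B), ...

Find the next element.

First coordinate: -15, -6, -9, 0 → -3 (alternating steps +9, −3, +9, −3, …).
Second coordinate: perfect squares: 1², 2², 3², …, so 1, 4, 9, 16 → 25.
Letter: letters move forward 1 place in the alphabet, wrapping Z→A, so Y, Z, A, B → C.
So the next element is (-3; 25; C).

(-3; 25; C)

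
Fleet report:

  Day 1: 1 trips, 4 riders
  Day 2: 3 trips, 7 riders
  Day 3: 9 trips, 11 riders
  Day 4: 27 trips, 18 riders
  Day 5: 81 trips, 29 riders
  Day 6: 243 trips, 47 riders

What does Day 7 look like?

729 trips, 76 riders

Trips goes 1, 3, 9, 27, 81, 243 → 729 (×3 each step).
Riders — each term is the sum of the two before it: 4, 7, 11, 18, 29, 47 → 76.
Putting it together: 729 trips, 76 riders.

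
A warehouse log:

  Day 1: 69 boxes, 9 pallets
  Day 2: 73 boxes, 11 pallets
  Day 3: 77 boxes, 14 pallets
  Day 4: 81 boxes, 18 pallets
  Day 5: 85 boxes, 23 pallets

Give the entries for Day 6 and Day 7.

Boxes: +4 each step, so 69, 73, 77, 81, 85 → 89 → 93.
For the pallets, differences are 2, 3, 4, … (increasing by 1 each time): 9, 11, 14, 18, 23 → 29 → 36.
Putting the parts together: 89 boxes, 29 pallets and then 93 boxes, 36 pallets.

89 boxes, 29 pallets; 93 boxes, 36 pallets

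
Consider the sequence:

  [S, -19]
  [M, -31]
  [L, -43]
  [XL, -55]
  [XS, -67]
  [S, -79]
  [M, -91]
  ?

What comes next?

[L, -103]

Size: repeats S → M → L → XL → XS, so S, M, L, XL, XS, S, M → L.
Second slot: −12 each step, so -19, -31, -43, -55, -67, -79, -91 → -103.
Putting it together: [L, -103].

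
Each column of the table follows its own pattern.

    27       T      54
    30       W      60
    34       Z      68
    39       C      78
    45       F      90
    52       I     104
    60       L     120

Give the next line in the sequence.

First component goes 27, 30, 34, 39, 45, 52, 60 → 69 (differences are 3, 4, 5, … (increasing by 1 each time)).
Letter — letters move forward 3 places in the alphabet, wrapping Z→A: T, W, Z, C, F, I, L → O.
Third component: 54, 60, 68, 78, 90, 104, 120 → 138 (always 2 × the first component).
Putting it together: 69  O  138.

69  O  138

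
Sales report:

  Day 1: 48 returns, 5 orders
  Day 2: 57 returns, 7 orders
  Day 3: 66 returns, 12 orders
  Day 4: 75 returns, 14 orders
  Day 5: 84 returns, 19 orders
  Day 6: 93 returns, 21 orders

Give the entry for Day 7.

Returns: +9 each step; 48, 57, 66, 75, 84, 93 → 102.
Orders: 5, 7, 12, 14, 19, 21 → 26 (alternating steps +2, +5, +2, +5, …).
Putting it together: 102 returns, 26 orders.

102 returns, 26 orders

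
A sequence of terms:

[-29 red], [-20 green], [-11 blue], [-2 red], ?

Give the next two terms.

[7 green], [16 blue]

First component goes -29, -20, -11, -2 → 7 → 16 (+9 each step).
Colour: red, green, blue, red → green → blue (repeats red → green → blue).
So the next two terms are [7 green] and [16 blue].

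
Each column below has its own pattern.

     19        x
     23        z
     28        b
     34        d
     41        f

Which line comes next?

49  h

First component — differences are 4, 5, 6, … (increasing by 1 each time): 19, 23, 28, 34, 41 → 49.
Letter: letters move forward 2 places in the alphabet, wrapping Z→A, so x, z, b, d, f → h.
So the next line is 49  h.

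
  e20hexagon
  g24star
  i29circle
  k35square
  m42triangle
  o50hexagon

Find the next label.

For the letter, letters move forward 2 places in the alphabet: e, g, i, k, m, o → q.
For the second component, differences are 4, 5, 6, … (increasing by 1 each time): 20, 24, 29, 35, 42, 50 → 59.
Shape: hexagon, star, circle, square, triangle, hexagon → star (repeats hexagon → star → circle → square → triangle).
Combining the parts gives q59star.

q59star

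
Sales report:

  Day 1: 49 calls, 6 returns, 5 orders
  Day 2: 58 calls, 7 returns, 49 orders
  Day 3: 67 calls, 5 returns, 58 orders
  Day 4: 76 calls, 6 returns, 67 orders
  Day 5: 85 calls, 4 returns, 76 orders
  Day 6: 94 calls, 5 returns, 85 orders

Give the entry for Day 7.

103 calls, 3 returns, 94 orders

Calls: +9 each step, so 49, 58, 67, 76, 85, 94 → 103.
Returns goes 6, 7, 5, 6, 4, 5 → 3 (alternating steps +1, −2, +1, −2, …).
Orders — always the previous value of the calls: 5, 49, 58, 67, 76, 85 → 94.
Putting it together: 103 calls, 3 returns, 94 orders.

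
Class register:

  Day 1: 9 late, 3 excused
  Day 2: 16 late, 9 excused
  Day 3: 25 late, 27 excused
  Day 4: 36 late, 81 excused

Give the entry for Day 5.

49 late, 243 excused

Late: 9, 16, 25, 36 → 49 (perfect squares: 3², 4², 5², …).
Excused: 3, 9, 27, 81 → 243 (×3 each step).
Putting it together: 49 late, 243 excused.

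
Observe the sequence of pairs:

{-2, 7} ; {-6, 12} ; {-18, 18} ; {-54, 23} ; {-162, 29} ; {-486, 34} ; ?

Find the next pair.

{-1458, 40}

First coordinate: -2, -6, -18, -54, -162, -486 → -1458 (×3 each step).
Second coordinate goes 7, 12, 18, 23, 29, 34 → 40 (alternating steps +5, +6, +5, +6, …).
Combining the parts gives {-1458, 40}.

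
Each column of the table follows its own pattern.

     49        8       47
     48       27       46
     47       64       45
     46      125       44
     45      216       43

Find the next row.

44  343  42

First component: −1 each step, so 49, 48, 47, 46, 45 → 44.
Second component: perfect cubes: 2³, 3³, 4³, …, so 8, 27, 64, 125, 216 → 343.
Third component — always 2 less than the first component: 47, 46, 45, 44, 43 → 42.
Combining the parts gives 44  343  42.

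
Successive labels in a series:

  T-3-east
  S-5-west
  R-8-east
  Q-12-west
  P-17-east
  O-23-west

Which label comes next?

N-30-east

Letter: letters move back 1 place in the alphabet, so T, S, R, Q, P, O → N.
Second component: differences are 2, 3, 4, … (increasing by 1 each time); 3, 5, 8, 12, 17, 23 → 30.
Direction — alternates east ↔ west: east, west, east, west, east, west → east.
Putting it together: N-30-east.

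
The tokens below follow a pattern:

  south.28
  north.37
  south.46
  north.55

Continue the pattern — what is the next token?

south.64

Direction: south, north, south, north → south (alternates south ↔ north).
Second component: +9 each step; 28, 37, 46, 55 → 64.
Putting it together: south.64.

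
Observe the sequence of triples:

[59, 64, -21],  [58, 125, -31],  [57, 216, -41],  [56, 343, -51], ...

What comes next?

First part — −1 each step: 59, 58, 57, 56 → 55.
Second part — perfect cubes: 4³, 5³, 6³, …: 64, 125, 216, 343 → 512.
Third part — −10 each step: -21, -31, -41, -51 → -61.
So the next triple is [55, 512, -61].

[55, 512, -61]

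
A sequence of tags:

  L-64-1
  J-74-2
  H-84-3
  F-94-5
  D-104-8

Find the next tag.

B-114-13

Letter goes L, J, H, F, D → B (letters move back 2 places in the alphabet).
Second component — +10 each step: 64, 74, 84, 94, 104 → 114.
Third component: 1, 2, 3, 5, 8 → 13 (each term is the sum of the two before it).
Combining the parts gives B-114-13.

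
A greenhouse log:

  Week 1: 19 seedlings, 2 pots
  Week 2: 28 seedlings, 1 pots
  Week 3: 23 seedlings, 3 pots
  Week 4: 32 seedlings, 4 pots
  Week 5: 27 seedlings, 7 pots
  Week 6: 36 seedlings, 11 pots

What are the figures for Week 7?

31 seedlings, 18 pots

Seedlings: 19, 28, 23, 32, 27, 36 → 31 (alternating steps +9, −5, +9, −5, …).
Pots — each term is the sum of the two before it: 2, 1, 3, 4, 7, 11 → 18.
So the next record is 31 seedlings, 18 pots.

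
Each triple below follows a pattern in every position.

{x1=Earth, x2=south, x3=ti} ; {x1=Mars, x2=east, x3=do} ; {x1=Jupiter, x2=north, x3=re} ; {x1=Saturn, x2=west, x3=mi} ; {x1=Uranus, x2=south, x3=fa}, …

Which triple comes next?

X1: runs through the planets Mercury→Neptune, so Earth, Mars, Jupiter, Saturn, Uranus → Neptune.
For the x2, repeats south → east → north → west: south, east, north, west, south → east.
For the x3, runs through the solfège scale do→ti: ti, do, re, mi, fa → sol.
So the next triple is {x1=Neptune, x2=east, x3=sol}.

{x1=Neptune, x2=east, x3=sol}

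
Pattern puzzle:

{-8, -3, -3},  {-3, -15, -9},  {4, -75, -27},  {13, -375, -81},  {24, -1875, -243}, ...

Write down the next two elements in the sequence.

First coordinate: differences are 5, 7, 9, … (increasing by 2 each time), so -8, -3, 4, 13, 24 → 37 → 52.
Second coordinate — ×5 each step: -3, -15, -75, -375, -1875 → -9375 → -46875.
Third coordinate: ×3 each step, so -3, -9, -27, -81, -243 → -729 → -2187.
So the next two elements are {37, -9375, -729} and {52, -46875, -2187}.

{37, -9375, -729}, {52, -46875, -2187}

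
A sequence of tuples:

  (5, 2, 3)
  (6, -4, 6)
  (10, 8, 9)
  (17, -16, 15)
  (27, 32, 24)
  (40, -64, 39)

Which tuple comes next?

(56, 128, 63)

First part: differences are 1, 4, 7, … (increasing by 3 each time), so 5, 6, 10, 17, 27, 40 → 56.
Second part: 2, -4, 8, -16, 32, -64 → 128 (×(-2) each step).
Third part: each term is the sum of the two before it, so 3, 6, 9, 15, 24, 39 → 63.
So the next tuple is (56, 128, 63).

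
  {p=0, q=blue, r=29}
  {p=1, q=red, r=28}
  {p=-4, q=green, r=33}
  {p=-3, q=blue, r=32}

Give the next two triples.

For the p, alternating steps +1, −5, +1, −5, …: 0, 1, -4, -3 → -8 → -7.
Q — repeats blue → red → green: blue, red, green, blue → red → green.
R: together with the p always sums to 29, so 29, 28, 33, 32 → 37 → 36.
So the next two triples are {p=-8, q=red, r=37} and {p=-7, q=green, r=36}.

{p=-8, q=red, r=37}, {p=-7, q=green, r=36}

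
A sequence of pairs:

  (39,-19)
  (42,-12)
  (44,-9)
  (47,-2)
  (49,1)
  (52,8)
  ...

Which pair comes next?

First slot — alternating steps +3, +2, +3, +2, …: 39, 42, 44, 47, 49, 52 → 54.
For the second slot, alternating steps +7, +3, +7, +3, …: -19, -12, -9, -2, 1, 8 → 11.
So the next pair is (54,11).

(54,11)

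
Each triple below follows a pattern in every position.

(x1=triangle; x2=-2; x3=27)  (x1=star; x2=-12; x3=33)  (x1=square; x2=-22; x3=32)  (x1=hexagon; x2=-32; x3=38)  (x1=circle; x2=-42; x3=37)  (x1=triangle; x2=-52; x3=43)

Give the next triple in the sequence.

(x1=star; x2=-62; x3=42)

X1: repeats triangle → star → square → hexagon → circle, so triangle, star, square, hexagon, circle, triangle → star.
For the x2, −10 each step: -2, -12, -22, -32, -42, -52 → -62.
X3: alternating steps +6, −1, +6, −1, …; 27, 33, 32, 38, 37, 43 → 42.
Combining the parts gives (x1=star; x2=-62; x3=42).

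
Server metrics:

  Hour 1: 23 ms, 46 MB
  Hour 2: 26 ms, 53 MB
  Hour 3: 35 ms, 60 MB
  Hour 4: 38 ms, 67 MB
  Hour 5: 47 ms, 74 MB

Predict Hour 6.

50 ms, 81 MB

Ms: alternating steps +3, +9, +3, +9, …; 23, 26, 35, 38, 47 → 50.
MB: +7 each step, so 46, 53, 60, 67, 74 → 81.
Putting it together: 50 ms, 81 MB.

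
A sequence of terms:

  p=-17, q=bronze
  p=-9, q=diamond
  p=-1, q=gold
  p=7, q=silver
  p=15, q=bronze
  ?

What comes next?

For the p, +8 each step: -17, -9, -1, 7, 15 → 23.
Q: repeats bronze → diamond → gold → silver; bronze, diamond, gold, silver, bronze → diamond.
So the next term is p=23, q=diamond.

p=23, q=diamond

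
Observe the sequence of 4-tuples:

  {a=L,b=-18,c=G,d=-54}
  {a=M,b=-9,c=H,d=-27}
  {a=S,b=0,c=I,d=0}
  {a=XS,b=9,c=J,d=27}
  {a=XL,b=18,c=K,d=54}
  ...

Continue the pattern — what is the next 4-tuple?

{a=L,b=27,c=L,d=81}

A goes L, M, S, XS, XL → L (runs backward through clothing sizes XS→XL).
B: -18, -9, 0, 9, 18 → 27 (+9 each step).
C — letters move forward 1 place in the alphabet: G, H, I, J, K → L.
D — always 3 × the b: -54, -27, 0, 27, 54 → 81.
Combining the parts gives {a=L,b=27,c=L,d=81}.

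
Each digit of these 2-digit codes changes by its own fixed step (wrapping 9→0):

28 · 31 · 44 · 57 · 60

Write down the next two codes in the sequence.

First digit goes 2, 3, 4, 5, 6 → 7 → 8 (+1 each step, mod 10).
Second digit — +3 each step, mod 10: 8, 1, 4, 7, 0 → 3 → 6.
Putting the parts together: 73 and then 86.

73, 86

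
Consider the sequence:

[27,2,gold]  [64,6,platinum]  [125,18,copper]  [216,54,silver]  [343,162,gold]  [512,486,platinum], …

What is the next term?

First part: perfect cubes: 3³, 4³, 5³, …; 27, 64, 125, 216, 343, 512 → 729.
Second part: ×3 each step, so 2, 6, 18, 54, 162, 486 → 1458.
Metal goes gold, platinum, copper, silver, gold, platinum → copper (repeats gold → platinum → copper → silver).
Putting it together: [729,1458,copper].

[729,1458,copper]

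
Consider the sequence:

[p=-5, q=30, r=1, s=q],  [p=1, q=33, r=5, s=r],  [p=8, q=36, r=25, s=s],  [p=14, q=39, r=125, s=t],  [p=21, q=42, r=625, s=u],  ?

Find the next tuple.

For the p, alternating steps +6, +7, +6, +7, …: -5, 1, 8, 14, 21 → 27.
Q: +3 each step; 30, 33, 36, 39, 42 → 45.
R — ×5 each step: 1, 5, 25, 125, 625 → 3125.
S: letters move forward 1 place in the alphabet, so q, r, s, t, u → v.
Combining the parts gives [p=27, q=45, r=3125, s=v].

[p=27, q=45, r=3125, s=v]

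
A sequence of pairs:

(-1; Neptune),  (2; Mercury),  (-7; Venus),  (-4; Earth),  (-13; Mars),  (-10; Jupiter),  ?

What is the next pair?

(-19; Saturn)

For the first coordinate, alternating steps +3, −9, +3, −9, …: -1, 2, -7, -4, -13, -10 → -19.
Planet — runs through the planets Mercury→Neptune: Neptune, Mercury, Venus, Earth, Mars, Jupiter → Saturn.
Putting it together: (-19; Saturn).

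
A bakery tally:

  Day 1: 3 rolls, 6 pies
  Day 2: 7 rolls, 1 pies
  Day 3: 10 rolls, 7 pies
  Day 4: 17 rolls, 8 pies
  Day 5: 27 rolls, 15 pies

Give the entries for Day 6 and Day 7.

44 rolls, 23 pies; 71 rolls, 38 pies

Rolls: 3, 7, 10, 17, 27 → 44 → 71 (each term is the sum of the two before it).
Pies goes 6, 1, 7, 8, 15 → 23 → 38 (each term is the sum of the two before it).
So the next two rows are 44 rolls, 23 pies and 71 rolls, 38 pies.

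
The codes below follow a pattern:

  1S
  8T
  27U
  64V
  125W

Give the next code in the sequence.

First component: perfect cubes: 1³, 2³, 3³, …, so 1, 8, 27, 64, 125 → 216.
Letter: letters move forward 1 place in the alphabet; S, T, U, V, W → X.
Combining the parts gives 216X.

216X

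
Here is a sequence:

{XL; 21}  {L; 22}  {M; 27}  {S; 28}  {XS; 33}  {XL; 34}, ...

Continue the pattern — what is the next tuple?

{L; 39}

Size: repeats XL → L → M → S → XS; XL, L, M, S, XS, XL → L.
For the second entry, alternating steps +1, +5, +1, +5, …: 21, 22, 27, 28, 33, 34 → 39.
So the next tuple is {L; 39}.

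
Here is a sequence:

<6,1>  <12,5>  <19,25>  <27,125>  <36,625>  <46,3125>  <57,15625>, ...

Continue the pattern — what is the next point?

<69,78125>

First entry — differences are 6, 7, 8, … (increasing by 1 each time): 6, 12, 19, 27, 36, 46, 57 → 69.
Second entry goes 1, 5, 25, 125, 625, 3125, 15625 → 78125 (×5 each step).
Putting it together: <69,78125>.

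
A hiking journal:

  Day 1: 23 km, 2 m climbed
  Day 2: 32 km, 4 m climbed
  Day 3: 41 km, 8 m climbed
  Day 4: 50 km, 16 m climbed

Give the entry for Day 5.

Km — +9 each step: 23, 32, 41, 50 → 59.
M climbed: ×2 each step; 2, 4, 8, 16 → 32.
So the next record is 59 km, 32 m climbed.

59 km, 32 m climbed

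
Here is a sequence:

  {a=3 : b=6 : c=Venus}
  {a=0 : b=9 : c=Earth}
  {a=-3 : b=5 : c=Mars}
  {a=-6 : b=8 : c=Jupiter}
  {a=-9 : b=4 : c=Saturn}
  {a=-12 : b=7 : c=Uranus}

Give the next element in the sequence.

{a=-15 : b=3 : c=Neptune}

A — −3 each step: 3, 0, -3, -6, -9, -12 → -15.
B: 6, 9, 5, 8, 4, 7 → 3 (alternating steps +3, −4, +3, −4, …).
For the c, runs through the planets Mercury→Neptune: Venus, Earth, Mars, Jupiter, Saturn, Uranus → Neptune.
Putting it together: {a=-15 : b=3 : c=Neptune}.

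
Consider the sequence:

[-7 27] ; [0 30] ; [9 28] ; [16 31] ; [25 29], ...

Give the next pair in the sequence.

First entry: alternating steps +7, +9, +7, +9, …, so -7, 0, 9, 16, 25 → 32.
Second entry: alternating steps +3, −2, +3, −2, …; 27, 30, 28, 31, 29 → 32.
So the next pair is [32 32].

[32 32]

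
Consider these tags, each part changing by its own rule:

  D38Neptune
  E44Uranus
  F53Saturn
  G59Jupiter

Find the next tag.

Letter: letters move forward 1 place in the alphabet, so D, E, F, G → H.
Second component: alternating steps +6, +9, +6, +9, …; 38, 44, 53, 59 → 68.
Planet goes Neptune, Uranus, Saturn, Jupiter → Mars (runs backward through the planets Mercury→Neptune).
So the next tag is H68Mars.

H68Mars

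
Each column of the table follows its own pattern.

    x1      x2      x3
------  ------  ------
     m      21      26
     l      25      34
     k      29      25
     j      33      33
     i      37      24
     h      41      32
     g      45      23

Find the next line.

Column x1 — letters move back 1 place in the alphabet: m, l, k, j, i, h, g → f.
Column x2 goes 21, 25, 29, 33, 37, 41, 45 → 49 (+4 each step).
Column x3 — alternating steps +8, −9, +8, −9, …: 26, 34, 25, 33, 24, 32, 23 → 31.
Combining the parts gives f  49  31.

f  49  31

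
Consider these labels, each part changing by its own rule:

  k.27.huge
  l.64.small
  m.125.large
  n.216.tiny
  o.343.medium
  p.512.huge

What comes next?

Letter goes k, l, m, n, o, p → q (letters move forward 1 place in the alphabet).
Second component — perfect cubes: 3³, 4³, 5³, …: 27, 64, 125, 216, 343, 512 → 729.
Size: repeats huge → small → large → tiny → medium; huge, small, large, tiny, medium, huge → small.
Combining the parts gives q.729.small.

q.729.small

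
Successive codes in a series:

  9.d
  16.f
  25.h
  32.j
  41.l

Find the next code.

48.n

First component: alternating steps +7, +9, +7, +9, …, so 9, 16, 25, 32, 41 → 48.
Letter: letters move forward 2 places in the alphabet; d, f, h, j, l → n.
Putting it together: 48.n.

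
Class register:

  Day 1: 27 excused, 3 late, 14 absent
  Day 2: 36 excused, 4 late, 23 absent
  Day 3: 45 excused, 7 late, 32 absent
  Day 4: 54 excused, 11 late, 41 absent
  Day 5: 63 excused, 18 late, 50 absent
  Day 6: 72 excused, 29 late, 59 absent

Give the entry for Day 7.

81 excused, 47 late, 68 absent

Excused goes 27, 36, 45, 54, 63, 72 → 81 (+9 each step).
For the late, each term is the sum of the two before it: 3, 4, 7, 11, 18, 29 → 47.
Absent goes 14, 23, 32, 41, 50, 59 → 68 (+9 each step).
So the next record is 81 excused, 47 late, 68 absent.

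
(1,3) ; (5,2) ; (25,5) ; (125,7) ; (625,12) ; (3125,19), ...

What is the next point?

(15625,31)

First slot: ×5 each step, so 1, 5, 25, 125, 625, 3125 → 15625.
Second slot goes 3, 2, 5, 7, 12, 19 → 31 (each term is the sum of the two before it).
So the next point is (15625,31).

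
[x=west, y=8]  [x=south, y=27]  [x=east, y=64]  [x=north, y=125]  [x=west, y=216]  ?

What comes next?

[x=south, y=343]

X: repeats west → south → east → north, so west, south, east, north, west → south.
Y: perfect cubes: 2³, 3³, 4³, …, so 8, 27, 64, 125, 216 → 343.
Putting it together: [x=south, y=343].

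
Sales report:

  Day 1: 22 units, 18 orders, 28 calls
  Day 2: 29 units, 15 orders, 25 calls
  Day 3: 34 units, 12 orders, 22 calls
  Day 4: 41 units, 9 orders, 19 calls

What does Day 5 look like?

Units: alternating steps +7, +5, +7, +5, …, so 22, 29, 34, 41 → 46.
Orders — −3 each step: 18, 15, 12, 9 → 6.
Calls goes 28, 25, 22, 19 → 16 (always 10 more than the orders).
Combining the parts gives 46 units, 6 orders, 16 calls.

46 units, 6 orders, 16 calls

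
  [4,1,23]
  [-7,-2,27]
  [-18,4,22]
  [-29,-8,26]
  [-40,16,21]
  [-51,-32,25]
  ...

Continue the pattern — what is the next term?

[-62,64,20]

First part: −11 each step, so 4, -7, -18, -29, -40, -51 → -62.
Second part goes 1, -2, 4, -8, 16, -32 → 64 (×(-2) each step).
For the third part, alternating steps +4, −5, +4, −5, …: 23, 27, 22, 26, 21, 25 → 20.
Combining the parts gives [-62,64,20].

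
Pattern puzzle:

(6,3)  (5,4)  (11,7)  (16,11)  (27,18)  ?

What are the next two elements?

(43,29), (70,47)

For the first value, each term is the sum of the two before it: 6, 5, 11, 16, 27 → 43 → 70.
Second value — each term is the sum of the two before it: 3, 4, 7, 11, 18 → 29 → 47.
So the next two elements are (43,29) and (70,47).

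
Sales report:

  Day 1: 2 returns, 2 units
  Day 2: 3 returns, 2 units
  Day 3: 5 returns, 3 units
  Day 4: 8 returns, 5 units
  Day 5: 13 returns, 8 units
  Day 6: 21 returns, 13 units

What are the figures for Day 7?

34 returns, 21 units

Returns goes 2, 3, 5, 8, 13, 21 → 34 (each term is the sum of the two before it).
Units — always the previous value of the returns: 2, 2, 3, 5, 8, 13 → 21.
Putting it together: 34 returns, 21 units.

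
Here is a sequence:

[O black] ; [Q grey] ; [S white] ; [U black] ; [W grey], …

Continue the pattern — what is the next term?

Letter goes O, Q, S, U, W → Y (letters move forward 2 places in the alphabet).
For the shade, repeats black → grey → white: black, grey, white, black, grey → white.
Combining the parts gives [Y white].

[Y white]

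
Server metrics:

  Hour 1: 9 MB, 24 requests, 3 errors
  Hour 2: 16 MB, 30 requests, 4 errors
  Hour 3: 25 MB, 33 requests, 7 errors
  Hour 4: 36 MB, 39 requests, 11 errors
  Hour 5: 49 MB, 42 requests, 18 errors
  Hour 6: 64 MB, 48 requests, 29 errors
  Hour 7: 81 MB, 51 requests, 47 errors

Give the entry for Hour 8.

100 MB, 57 requests, 76 errors

For the MB, perfect squares: 3², 4², 5², …: 9, 16, 25, 36, 49, 64, 81 → 100.
Requests — alternating steps +6, +3, +6, +3, …: 24, 30, 33, 39, 42, 48, 51 → 57.
Errors: each term is the sum of the two before it; 3, 4, 7, 11, 18, 29, 47 → 76.
So the next line is 100 MB, 57 requests, 76 errors.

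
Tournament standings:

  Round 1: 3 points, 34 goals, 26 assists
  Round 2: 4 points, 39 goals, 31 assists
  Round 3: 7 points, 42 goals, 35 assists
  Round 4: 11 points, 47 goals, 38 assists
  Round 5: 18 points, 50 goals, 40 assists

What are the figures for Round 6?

For the points, each term is the sum of the two before it: 3, 4, 7, 11, 18 → 29.
For the goals, alternating steps +5, +3, +5, +3, …: 34, 39, 42, 47, 50 → 55.
Assists: differences are 5, 4, 3, … (decreasing by 1 each time), so 26, 31, 35, 38, 40 → 41.
So the next line is 29 points, 55 goals, 41 assists.

29 points, 55 goals, 41 assists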